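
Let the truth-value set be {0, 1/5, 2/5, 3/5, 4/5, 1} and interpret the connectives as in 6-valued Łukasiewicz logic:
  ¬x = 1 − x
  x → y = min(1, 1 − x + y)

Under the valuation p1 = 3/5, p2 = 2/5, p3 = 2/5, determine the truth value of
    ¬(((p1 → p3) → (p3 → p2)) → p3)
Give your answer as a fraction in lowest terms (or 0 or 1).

p1 → p3 = 3/5 → 2/5 = 4/5
p3 → p2 = 2/5 → 2/5 = 1
(p1 → p3) → (p3 → p2) = 4/5 → 1 = 1
((p1 → p3) → (p3 → p2)) → p3 = 1 → 2/5 = 2/5
¬(((p1 → p3) → (p3 → p2)) → p3) = ¬2/5 = 3/5

3/5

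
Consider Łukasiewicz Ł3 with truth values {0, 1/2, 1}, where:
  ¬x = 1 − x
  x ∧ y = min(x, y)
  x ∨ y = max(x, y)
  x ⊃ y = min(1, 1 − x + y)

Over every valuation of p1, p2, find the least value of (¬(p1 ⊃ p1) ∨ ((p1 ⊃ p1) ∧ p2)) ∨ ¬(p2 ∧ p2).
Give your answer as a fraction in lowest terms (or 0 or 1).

1/2

Take p1 = 0, p2 = 1/2:
p1 ⊃ p1 = 0 ⊃ 0 = 1
¬(p1 ⊃ p1) = ¬1 = 0
p1 ⊃ p1 = 0 ⊃ 0 = 1
(p1 ⊃ p1) ∧ p2 = 1 ∧ 1/2 = 1/2
¬(p1 ⊃ p1) ∨ ((p1 ⊃ p1) ∧ p2) = 0 ∨ 1/2 = 1/2
p2 ∧ p2 = 1/2 ∧ 1/2 = 1/2
¬(p2 ∧ p2) = ¬1/2 = 1/2
(¬(p1 ⊃ p1) ∨ ((p1 ⊃ p1) ∧ p2)) ∨ ¬(p2 ∧ p2) = 1/2 ∨ 1/2 = 1/2
No assignment yields a value below 1/2, so this is the minimum.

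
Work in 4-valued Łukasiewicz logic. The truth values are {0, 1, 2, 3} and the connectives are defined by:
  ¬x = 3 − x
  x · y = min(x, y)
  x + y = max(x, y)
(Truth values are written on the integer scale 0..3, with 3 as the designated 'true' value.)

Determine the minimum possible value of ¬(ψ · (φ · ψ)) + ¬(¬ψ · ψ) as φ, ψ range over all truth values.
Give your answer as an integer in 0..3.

2

Take φ = 1, ψ = 1:
φ · ψ = 1 · 1 = 1
ψ · (φ · ψ) = 1 · 1 = 1
¬(ψ · (φ · ψ)) = ¬1 = 2
¬ψ = ¬1 = 2
¬ψ · ψ = 2 · 1 = 1
¬(¬ψ · ψ) = ¬1 = 2
¬(ψ · (φ · ψ)) + ¬(¬ψ · ψ) = 2 + 2 = 2
No assignment yields a value below 2, so this is the minimum.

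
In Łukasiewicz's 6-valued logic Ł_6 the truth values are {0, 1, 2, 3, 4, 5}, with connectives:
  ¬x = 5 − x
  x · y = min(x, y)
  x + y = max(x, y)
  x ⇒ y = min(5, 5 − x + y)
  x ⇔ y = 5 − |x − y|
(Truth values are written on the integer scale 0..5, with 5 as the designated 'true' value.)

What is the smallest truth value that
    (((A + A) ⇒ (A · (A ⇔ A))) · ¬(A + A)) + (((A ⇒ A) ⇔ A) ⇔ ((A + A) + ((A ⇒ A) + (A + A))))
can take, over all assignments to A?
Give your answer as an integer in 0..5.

3

Take A = 2:
A + A = 2 + 2 = 2
A ⇔ A = 2 ⇔ 2 = 5
A · (A ⇔ A) = 2 · 5 = 2
(A + A) ⇒ (A · (A ⇔ A)) = 2 ⇒ 2 = 5
A + A = 2 + 2 = 2
¬(A + A) = ¬2 = 3
((A + A) ⇒ (A · (A ⇔ A))) · ¬(A + A) = 5 · 3 = 3
A ⇒ A = 2 ⇒ 2 = 5
(A ⇒ A) ⇔ A = 5 ⇔ 2 = 2
A + A = 2 + 2 = 2
A ⇒ A = 2 ⇒ 2 = 5
A + A = 2 + 2 = 2
(A ⇒ A) + (A + A) = 5 + 2 = 5
(A + A) + ((A ⇒ A) + (A + A)) = 2 + 5 = 5
((A ⇒ A) ⇔ A) ⇔ ((A + A) + ((A ⇒ A) + (A + A))) = 2 ⇔ 5 = 2
(((A + A) ⇒ (A · (A ⇔ A))) · ¬(A + A)) + (((A ⇒ A) ⇔ A) ⇔ ((A + A) + ((A ⇒ A) + (A + A)))) = 3 + 2 = 3
No assignment yields a value below 3, so this is the minimum.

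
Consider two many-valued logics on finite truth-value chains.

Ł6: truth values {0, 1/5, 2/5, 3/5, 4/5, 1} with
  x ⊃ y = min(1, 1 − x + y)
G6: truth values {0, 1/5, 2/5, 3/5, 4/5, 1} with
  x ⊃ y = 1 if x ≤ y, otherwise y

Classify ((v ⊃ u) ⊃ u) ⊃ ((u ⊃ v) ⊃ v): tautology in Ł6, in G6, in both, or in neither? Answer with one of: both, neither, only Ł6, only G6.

only Ł6

In Ł6: every assignment gives 1 — tautology.
In G6: at u = 0, v = 1/5 the value is 1/5 — not a tautology.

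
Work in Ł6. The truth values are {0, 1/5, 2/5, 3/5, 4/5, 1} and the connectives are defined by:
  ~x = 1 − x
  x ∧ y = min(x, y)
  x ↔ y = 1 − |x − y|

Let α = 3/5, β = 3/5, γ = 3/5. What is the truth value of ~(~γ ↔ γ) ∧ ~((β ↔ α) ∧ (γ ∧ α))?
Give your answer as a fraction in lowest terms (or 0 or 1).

1/5

~γ = ~3/5 = 2/5
~γ ↔ γ = 2/5 ↔ 3/5 = 4/5
~(~γ ↔ γ) = ~4/5 = 1/5
β ↔ α = 3/5 ↔ 3/5 = 1
γ ∧ α = 3/5 ∧ 3/5 = 3/5
(β ↔ α) ∧ (γ ∧ α) = 1 ∧ 3/5 = 3/5
~((β ↔ α) ∧ (γ ∧ α)) = ~3/5 = 2/5
~(~γ ↔ γ) ∧ ~((β ↔ α) ∧ (γ ∧ α)) = 1/5 ∧ 2/5 = 1/5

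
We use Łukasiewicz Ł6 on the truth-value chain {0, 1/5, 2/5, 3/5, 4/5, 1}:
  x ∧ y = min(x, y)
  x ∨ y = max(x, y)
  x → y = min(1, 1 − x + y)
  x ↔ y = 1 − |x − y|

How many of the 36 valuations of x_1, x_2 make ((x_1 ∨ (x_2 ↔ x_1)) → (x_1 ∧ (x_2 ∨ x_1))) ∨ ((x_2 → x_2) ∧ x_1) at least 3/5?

29

value 1: 17 assignments (counts)
value 4/5: 7 assignments (counts)
value 3/5: 5 assignments (counts)
value 2/5: 4 assignments
value 1/5: 2 assignments
value 0: 1 assignment
So 29 of the 36 assignments meet the threshold.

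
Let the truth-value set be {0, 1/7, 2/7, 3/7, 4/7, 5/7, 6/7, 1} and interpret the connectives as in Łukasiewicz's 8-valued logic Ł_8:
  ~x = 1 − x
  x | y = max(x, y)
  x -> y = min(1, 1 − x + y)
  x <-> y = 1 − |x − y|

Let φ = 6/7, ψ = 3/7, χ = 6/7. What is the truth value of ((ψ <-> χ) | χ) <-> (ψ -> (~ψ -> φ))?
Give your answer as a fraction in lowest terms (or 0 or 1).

ψ <-> χ = 3/7 <-> 6/7 = 4/7
(ψ <-> χ) | χ = 4/7 | 6/7 = 6/7
~ψ = ~3/7 = 4/7
~ψ -> φ = 4/7 -> 6/7 = 1
ψ -> (~ψ -> φ) = 3/7 -> 1 = 1
((ψ <-> χ) | χ) <-> (ψ -> (~ψ -> φ)) = 6/7 <-> 1 = 6/7

6/7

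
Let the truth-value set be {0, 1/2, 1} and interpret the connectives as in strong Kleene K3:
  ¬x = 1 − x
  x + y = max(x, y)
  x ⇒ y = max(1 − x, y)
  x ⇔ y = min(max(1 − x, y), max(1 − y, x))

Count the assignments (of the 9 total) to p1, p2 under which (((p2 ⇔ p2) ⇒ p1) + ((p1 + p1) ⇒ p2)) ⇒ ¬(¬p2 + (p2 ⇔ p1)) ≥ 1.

p1 = 0, p2 = 0 ↦ 0  <
p1 = 0, p2 = 1/2 ↦ 1/2  <
p1 = 0, p2 = 1 ↦ 1  ≥
p1 = 1/2, p2 = 0 ↦ 1/2  <
p1 = 1/2, p2 = 1/2 ↦ 1/2  <
p1 = 1/2, p2 = 1 ↦ 1/2  <
p1 = 1, p2 = 0 ↦ 0  <
p1 = 1, p2 = 1/2 ↦ 1/2  <
p1 = 1, p2 = 1 ↦ 0  <
So 1 of the 9 assignments meets the threshold.

1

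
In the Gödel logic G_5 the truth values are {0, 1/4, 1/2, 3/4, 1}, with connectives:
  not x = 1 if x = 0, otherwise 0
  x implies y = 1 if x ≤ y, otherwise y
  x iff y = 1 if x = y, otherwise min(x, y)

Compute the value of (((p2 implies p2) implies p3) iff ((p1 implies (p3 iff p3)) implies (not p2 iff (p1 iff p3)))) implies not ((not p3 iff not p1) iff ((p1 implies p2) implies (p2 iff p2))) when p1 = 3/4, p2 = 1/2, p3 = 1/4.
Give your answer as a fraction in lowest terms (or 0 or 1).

p2 implies p2 = 1/2 implies 1/2 = 1
(p2 implies p2) implies p3 = 1 implies 1/4 = 1/4
p3 iff p3 = 1/4 iff 1/4 = 1
p1 implies (p3 iff p3) = 3/4 implies 1 = 1
not p2 = not 1/2 = 0
p1 iff p3 = 3/4 iff 1/4 = 1/4
not p2 iff (p1 iff p3) = 0 iff 1/4 = 0
(p1 implies (p3 iff p3)) implies (not p2 iff (p1 iff p3)) = 1 implies 0 = 0
((p2 implies p2) implies p3) iff ((p1 implies (p3 iff p3)) implies (not p2 iff (p1 iff p3))) = 1/4 iff 0 = 0
not p3 = not 1/4 = 0
not p1 = not 3/4 = 0
not p3 iff not p1 = 0 iff 0 = 1
p1 implies p2 = 3/4 implies 1/2 = 1/2
p2 iff p2 = 1/2 iff 1/2 = 1
(p1 implies p2) implies (p2 iff p2) = 1/2 implies 1 = 1
(not p3 iff not p1) iff ((p1 implies p2) implies (p2 iff p2)) = 1 iff 1 = 1
not ((not p3 iff not p1) iff ((p1 implies p2) implies (p2 iff p2))) = not 1 = 0
(((p2 implies p2) implies p3) iff ((p1 implies (p3 iff p3)) implies (not p2 iff (p1 iff p3)))) implies not ((not p3 iff not p1) iff ((p1 implies p2) implies (p2 iff p2))) = 0 implies 0 = 1

1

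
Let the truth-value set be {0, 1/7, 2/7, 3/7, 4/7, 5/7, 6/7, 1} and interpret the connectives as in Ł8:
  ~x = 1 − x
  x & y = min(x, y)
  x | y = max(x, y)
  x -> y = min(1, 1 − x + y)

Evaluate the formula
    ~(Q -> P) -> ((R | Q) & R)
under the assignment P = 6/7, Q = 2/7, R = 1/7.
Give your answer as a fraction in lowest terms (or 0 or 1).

Q -> P = 2/7 -> 6/7 = 1
~(Q -> P) = ~1 = 0
R | Q = 1/7 | 2/7 = 2/7
(R | Q) & R = 2/7 & 1/7 = 1/7
~(Q -> P) -> ((R | Q) & R) = 0 -> 1/7 = 1

1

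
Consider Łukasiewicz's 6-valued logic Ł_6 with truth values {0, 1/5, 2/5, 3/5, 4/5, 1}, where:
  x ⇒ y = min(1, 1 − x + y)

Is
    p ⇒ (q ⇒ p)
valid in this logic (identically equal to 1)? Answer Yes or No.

Yes

At p = 3/5, q = 4/5, for instance:
q ⇒ p = 4/5 ⇒ 3/5 = 4/5
p ⇒ (q ⇒ p) = 3/5 ⇒ 4/5 = 1
and checking the remaining 35 assignments likewise gives ≥ 1 in every case.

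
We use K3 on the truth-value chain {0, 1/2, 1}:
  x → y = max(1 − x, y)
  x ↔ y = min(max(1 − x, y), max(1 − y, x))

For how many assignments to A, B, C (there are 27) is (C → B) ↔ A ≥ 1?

value 1: 6 assignments (counts)
value 1/2: 15 assignments
value 0: 6 assignments
So 6 of the 27 assignments meet the threshold.

6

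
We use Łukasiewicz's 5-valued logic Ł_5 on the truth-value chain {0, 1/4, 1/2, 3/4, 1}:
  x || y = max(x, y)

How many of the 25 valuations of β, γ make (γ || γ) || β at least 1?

value 1: 9 assignments (counts)
value 3/4: 7 assignments
value 1/2: 5 assignments
value 1/4: 3 assignments
value 0: 1 assignment
So 9 of the 25 assignments meet the threshold.

9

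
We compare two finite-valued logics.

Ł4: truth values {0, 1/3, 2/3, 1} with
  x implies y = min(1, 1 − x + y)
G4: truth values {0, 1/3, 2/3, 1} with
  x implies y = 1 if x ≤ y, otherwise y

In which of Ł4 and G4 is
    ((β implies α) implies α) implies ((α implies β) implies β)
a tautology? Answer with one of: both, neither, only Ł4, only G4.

only Ł4

In Ł4: every assignment gives 1 — tautology.
In G4: at α = 0, β = 1/3 the value is 1/3 — not a tautology.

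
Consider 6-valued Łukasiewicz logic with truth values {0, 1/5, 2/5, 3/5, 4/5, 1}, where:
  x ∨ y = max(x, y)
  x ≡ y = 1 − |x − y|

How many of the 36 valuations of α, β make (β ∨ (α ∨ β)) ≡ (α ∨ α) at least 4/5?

26

value 1: 21 assignments (counts)
value 4/5: 5 assignments (counts)
value 3/5: 4 assignments
value 2/5: 3 assignments
value 1/5: 2 assignments
value 0: 1 assignment
So 26 of the 36 assignments meet the threshold.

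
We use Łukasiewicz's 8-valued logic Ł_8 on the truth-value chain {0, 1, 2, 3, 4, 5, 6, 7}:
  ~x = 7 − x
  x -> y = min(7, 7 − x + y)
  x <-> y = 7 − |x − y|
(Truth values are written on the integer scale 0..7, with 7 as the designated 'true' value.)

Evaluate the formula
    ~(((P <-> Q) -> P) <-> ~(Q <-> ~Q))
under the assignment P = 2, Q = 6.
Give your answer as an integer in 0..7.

P <-> Q = 2 <-> 6 = 3
(P <-> Q) -> P = 3 -> 2 = 6
~Q = ~6 = 1
Q <-> ~Q = 6 <-> 1 = 2
~(Q <-> ~Q) = ~2 = 5
((P <-> Q) -> P) <-> ~(Q <-> ~Q) = 6 <-> 5 = 6
~(((P <-> Q) -> P) <-> ~(Q <-> ~Q)) = ~6 = 1

1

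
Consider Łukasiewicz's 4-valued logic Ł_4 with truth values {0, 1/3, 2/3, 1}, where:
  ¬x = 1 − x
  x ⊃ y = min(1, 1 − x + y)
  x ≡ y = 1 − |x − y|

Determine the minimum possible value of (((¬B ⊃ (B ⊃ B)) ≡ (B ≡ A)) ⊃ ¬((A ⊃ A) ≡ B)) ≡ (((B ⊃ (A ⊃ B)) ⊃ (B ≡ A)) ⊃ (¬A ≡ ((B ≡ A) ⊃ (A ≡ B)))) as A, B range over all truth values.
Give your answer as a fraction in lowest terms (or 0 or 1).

Take A = 1/3, B = 2/3:
¬B = ¬2/3 = 1/3
B ⊃ B = 2/3 ⊃ 2/3 = 1
¬B ⊃ (B ⊃ B) = 1/3 ⊃ 1 = 1
B ≡ A = 2/3 ≡ 1/3 = 2/3
(¬B ⊃ (B ⊃ B)) ≡ (B ≡ A) = 1 ≡ 2/3 = 2/3
A ⊃ A = 1/3 ⊃ 1/3 = 1
(A ⊃ A) ≡ B = 1 ≡ 2/3 = 2/3
¬((A ⊃ A) ≡ B) = ¬2/3 = 1/3
((¬B ⊃ (B ⊃ B)) ≡ (B ≡ A)) ⊃ ¬((A ⊃ A) ≡ B) = 2/3 ⊃ 1/3 = 2/3
A ⊃ B = 1/3 ⊃ 2/3 = 1
B ⊃ (A ⊃ B) = 2/3 ⊃ 1 = 1
B ≡ A = 2/3 ≡ 1/3 = 2/3
(B ⊃ (A ⊃ B)) ⊃ (B ≡ A) = 1 ⊃ 2/3 = 2/3
¬A = ¬1/3 = 2/3
B ≡ A = 2/3 ≡ 1/3 = 2/3
A ≡ B = 1/3 ≡ 2/3 = 2/3
(B ≡ A) ⊃ (A ≡ B) = 2/3 ⊃ 2/3 = 1
¬A ≡ ((B ≡ A) ⊃ (A ≡ B)) = 2/3 ≡ 1 = 2/3
((B ⊃ (A ⊃ B)) ⊃ (B ≡ A)) ⊃ (¬A ≡ ((B ≡ A) ⊃ (A ≡ B))) = 2/3 ⊃ 2/3 = 1
(((¬B ⊃ (B ⊃ B)) ≡ (B ≡ A)) ⊃ ¬((A ⊃ A) ≡ B)) ≡ (((B ⊃ (A ⊃ B)) ⊃ (B ≡ A)) ⊃ (¬A ≡ ((B ≡ A) ⊃ (A ≡ B)))) = 2/3 ≡ 1 = 2/3
No assignment yields a value below 2/3, so this is the minimum.

2/3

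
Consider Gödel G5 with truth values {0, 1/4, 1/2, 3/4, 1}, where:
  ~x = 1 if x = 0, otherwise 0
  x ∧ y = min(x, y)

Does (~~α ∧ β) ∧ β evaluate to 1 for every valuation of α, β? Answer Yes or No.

No

Counterexample: take α = 0, β = 0.
~α = ~0 = 1
~~α = ~1 = 0
~~α ∧ β = 0 ∧ 0 = 0
(~~α ∧ β) ∧ β = 0 ∧ 0 = 0
This gives 0 ≠ 1.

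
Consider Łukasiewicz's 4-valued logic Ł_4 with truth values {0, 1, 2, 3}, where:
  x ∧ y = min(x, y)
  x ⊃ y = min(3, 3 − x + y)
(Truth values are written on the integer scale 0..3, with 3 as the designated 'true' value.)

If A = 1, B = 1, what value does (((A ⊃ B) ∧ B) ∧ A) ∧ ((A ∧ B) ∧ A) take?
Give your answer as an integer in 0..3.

1

A ⊃ B = 1 ⊃ 1 = 3
(A ⊃ B) ∧ B = 3 ∧ 1 = 1
((A ⊃ B) ∧ B) ∧ A = 1 ∧ 1 = 1
A ∧ B = 1 ∧ 1 = 1
(A ∧ B) ∧ A = 1 ∧ 1 = 1
(((A ⊃ B) ∧ B) ∧ A) ∧ ((A ∧ B) ∧ A) = 1 ∧ 1 = 1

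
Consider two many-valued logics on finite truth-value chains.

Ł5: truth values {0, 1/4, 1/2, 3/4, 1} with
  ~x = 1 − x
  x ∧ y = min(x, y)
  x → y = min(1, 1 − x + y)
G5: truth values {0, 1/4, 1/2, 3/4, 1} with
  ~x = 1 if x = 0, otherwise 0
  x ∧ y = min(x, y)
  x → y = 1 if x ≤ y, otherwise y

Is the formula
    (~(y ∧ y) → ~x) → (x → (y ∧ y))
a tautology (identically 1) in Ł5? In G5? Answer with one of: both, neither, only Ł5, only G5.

only Ł5

In Ł5: every assignment gives 1 — tautology.
In G5: at x = 1/2, y = 1/4 the value is 1/4 — not a tautology.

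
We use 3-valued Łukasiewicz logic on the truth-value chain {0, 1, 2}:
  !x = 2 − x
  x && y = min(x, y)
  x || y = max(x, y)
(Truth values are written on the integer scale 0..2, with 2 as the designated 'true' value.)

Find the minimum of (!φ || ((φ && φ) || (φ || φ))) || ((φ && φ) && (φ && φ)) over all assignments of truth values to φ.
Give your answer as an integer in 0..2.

Take φ = 1:
!φ = !1 = 1
φ && φ = 1 && 1 = 1
φ || φ = 1 || 1 = 1
(φ && φ) || (φ || φ) = 1 || 1 = 1
!φ || ((φ && φ) || (φ || φ)) = 1 || 1 = 1
φ && φ = 1 && 1 = 1
φ && φ = 1 && 1 = 1
(φ && φ) && (φ && φ) = 1 && 1 = 1
(!φ || ((φ && φ) || (φ || φ))) || ((φ && φ) && (φ && φ)) = 1 || 1 = 1
No assignment yields a value below 1, so this is the minimum.

1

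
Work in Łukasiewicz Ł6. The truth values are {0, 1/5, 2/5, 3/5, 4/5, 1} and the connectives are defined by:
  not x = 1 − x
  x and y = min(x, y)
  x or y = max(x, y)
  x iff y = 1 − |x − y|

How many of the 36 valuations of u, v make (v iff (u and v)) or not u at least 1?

value 1: 26 assignments (counts)
value 4/5: 7 assignments
value 3/5: 3 assignments
So 26 of the 36 assignments meet the threshold.

26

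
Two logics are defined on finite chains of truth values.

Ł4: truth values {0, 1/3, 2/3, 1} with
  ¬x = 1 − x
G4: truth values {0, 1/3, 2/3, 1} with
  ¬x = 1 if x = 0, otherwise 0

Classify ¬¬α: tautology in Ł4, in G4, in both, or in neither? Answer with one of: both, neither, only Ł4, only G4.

In Ł4: at α = 0 the value is 0 — not a tautology.
In G4: at α = 0 the value is 0 — not a tautology.

neither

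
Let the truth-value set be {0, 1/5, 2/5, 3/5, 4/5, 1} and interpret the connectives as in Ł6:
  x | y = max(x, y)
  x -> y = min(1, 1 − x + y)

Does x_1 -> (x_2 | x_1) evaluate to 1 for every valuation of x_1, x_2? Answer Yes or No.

Yes

At x_1 = 1, x_2 = 1/5, for instance:
x_2 | x_1 = 1/5 | 1 = 1
x_1 -> (x_2 | x_1) = 1 -> 1 = 1
and checking the remaining 35 assignments likewise gives ≥ 1 in every case.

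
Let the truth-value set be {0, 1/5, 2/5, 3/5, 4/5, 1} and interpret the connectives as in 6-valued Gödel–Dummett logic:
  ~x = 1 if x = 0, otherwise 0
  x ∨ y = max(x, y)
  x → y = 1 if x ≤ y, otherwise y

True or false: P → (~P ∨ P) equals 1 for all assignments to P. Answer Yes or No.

P = 0 ↦ 1
P = 1/5 ↦ 1
P = 2/5 ↦ 1
P = 3/5 ↦ 1
P = 4/5 ↦ 1
P = 1 ↦ 1
Every assignment gives a value ≥ 1.

Yes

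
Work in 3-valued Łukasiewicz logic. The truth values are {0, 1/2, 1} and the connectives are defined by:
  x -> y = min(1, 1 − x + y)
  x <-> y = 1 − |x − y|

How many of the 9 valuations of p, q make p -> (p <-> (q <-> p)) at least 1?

p = 0, q = 0 ↦ 1  ≥
p = 0, q = 1/2 ↦ 1  ≥
p = 0, q = 1 ↦ 1  ≥
p = 1/2, q = 0 ↦ 1  ≥
p = 1/2, q = 1/2 ↦ 1  ≥
p = 1/2, q = 1 ↦ 1  ≥
p = 1, q = 0 ↦ 0  <
p = 1, q = 1/2 ↦ 1/2  <
p = 1, q = 1 ↦ 1  ≥
So 7 of the 9 assignments meet the threshold.

7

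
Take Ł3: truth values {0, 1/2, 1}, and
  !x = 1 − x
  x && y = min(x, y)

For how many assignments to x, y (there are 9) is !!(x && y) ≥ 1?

1

x = 0, y = 0 ↦ 0  <
x = 0, y = 1/2 ↦ 0  <
x = 0, y = 1 ↦ 0  <
x = 1/2, y = 0 ↦ 0  <
x = 1/2, y = 1/2 ↦ 1/2  <
x = 1/2, y = 1 ↦ 1/2  <
x = 1, y = 0 ↦ 0  <
x = 1, y = 1/2 ↦ 1/2  <
x = 1, y = 1 ↦ 1  ≥
So 1 of the 9 assignments meets the threshold.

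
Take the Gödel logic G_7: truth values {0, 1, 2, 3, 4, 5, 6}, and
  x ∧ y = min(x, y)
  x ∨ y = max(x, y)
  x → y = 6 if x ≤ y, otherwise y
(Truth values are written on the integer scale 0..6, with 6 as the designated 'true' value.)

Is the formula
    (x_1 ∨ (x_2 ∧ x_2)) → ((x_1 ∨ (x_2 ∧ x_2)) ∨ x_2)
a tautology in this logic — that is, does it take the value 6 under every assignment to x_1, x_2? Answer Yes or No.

At x_1 = 0, x_2 = 3, for instance:
x_2 ∧ x_2 = 3 ∧ 3 = 3
x_1 ∨ (x_2 ∧ x_2) = 0 ∨ 3 = 3
(x_1 ∨ (x_2 ∧ x_2)) ∨ x_2 = 3 ∨ 3 = 3
(x_1 ∨ (x_2 ∧ x_2)) → ((x_1 ∨ (x_2 ∧ x_2)) ∨ x_2) = 3 → 3 = 6
and checking the remaining 48 assignments likewise gives ≥ 6 in every case.

Yes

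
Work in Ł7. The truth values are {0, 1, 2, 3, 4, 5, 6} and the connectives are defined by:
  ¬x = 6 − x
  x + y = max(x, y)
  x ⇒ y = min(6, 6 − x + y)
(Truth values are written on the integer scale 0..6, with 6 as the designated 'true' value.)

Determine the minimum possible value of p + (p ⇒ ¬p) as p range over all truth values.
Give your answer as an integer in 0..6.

Take p = 4:
¬p = ¬4 = 2
p ⇒ ¬p = 4 ⇒ 2 = 4
p + (p ⇒ ¬p) = 4 + 4 = 4
No assignment yields a value below 4, so this is the minimum.

4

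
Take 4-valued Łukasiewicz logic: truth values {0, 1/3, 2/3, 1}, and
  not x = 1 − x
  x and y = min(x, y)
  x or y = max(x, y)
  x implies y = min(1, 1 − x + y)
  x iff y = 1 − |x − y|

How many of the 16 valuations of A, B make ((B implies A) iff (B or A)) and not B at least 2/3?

5

A = 0, B = 0 ↦ 0  <
A = 0, B = 1/3 ↦ 2/3  ≥
A = 0, B = 2/3 ↦ 1/3  <
A = 0, B = 1 ↦ 0  <
A = 1/3, B = 0 ↦ 1/3  <
A = 1/3, B = 1/3 ↦ 1/3  <
A = 1/3, B = 2/3 ↦ 1/3  <
A = 1/3, B = 1 ↦ 0  <
A = 2/3, B = 0 ↦ 2/3  ≥
A = 2/3, B = 1/3 ↦ 2/3  ≥
A = 2/3, B = 2/3 ↦ 1/3  <
A = 2/3, B = 1 ↦ 0  <
A = 1, B = 0 ↦ 1  ≥
A = 1, B = 1/3 ↦ 2/3  ≥
A = 1, B = 2/3 ↦ 1/3  <
A = 1, B = 1 ↦ 0  <
So 5 of the 16 assignments meet the threshold.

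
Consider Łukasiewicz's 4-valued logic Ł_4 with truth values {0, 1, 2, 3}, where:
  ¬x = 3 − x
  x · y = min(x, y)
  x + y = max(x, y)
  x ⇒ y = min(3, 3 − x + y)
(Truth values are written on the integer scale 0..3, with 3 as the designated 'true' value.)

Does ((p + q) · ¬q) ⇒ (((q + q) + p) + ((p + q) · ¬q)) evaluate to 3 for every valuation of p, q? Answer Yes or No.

Yes

p = 0, q = 0 ↦ 3
p = 0, q = 1 ↦ 3
p = 0, q = 2 ↦ 3
p = 0, q = 3 ↦ 3
p = 1, q = 0 ↦ 3
p = 1, q = 1 ↦ 3
p = 1, q = 2 ↦ 3
p = 1, q = 3 ↦ 3
p = 2, q = 0 ↦ 3
p = 2, q = 1 ↦ 3
p = 2, q = 2 ↦ 3
p = 2, q = 3 ↦ 3
p = 3, q = 0 ↦ 3
p = 3, q = 1 ↦ 3
p = 3, q = 2 ↦ 3
p = 3, q = 3 ↦ 3
Every assignment gives a value ≥ 3.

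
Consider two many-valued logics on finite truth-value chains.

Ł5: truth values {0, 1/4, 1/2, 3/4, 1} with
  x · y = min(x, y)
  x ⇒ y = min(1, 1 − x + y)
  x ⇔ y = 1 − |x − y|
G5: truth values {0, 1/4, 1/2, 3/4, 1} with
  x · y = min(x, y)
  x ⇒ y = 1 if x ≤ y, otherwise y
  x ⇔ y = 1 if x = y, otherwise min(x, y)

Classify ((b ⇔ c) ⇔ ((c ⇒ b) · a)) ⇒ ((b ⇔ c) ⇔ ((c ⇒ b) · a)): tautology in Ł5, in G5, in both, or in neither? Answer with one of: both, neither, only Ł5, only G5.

In Ł5: every assignment gives 1 — tautology.
In G5: every assignment gives 1 — tautology.

both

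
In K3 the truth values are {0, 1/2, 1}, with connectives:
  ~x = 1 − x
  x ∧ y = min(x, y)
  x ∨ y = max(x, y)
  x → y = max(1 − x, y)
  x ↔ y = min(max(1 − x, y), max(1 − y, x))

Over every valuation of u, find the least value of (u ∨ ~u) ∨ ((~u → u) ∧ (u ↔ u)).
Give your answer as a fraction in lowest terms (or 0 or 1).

Take u = 1/2:
~u = ~1/2 = 1/2
u ∨ ~u = 1/2 ∨ 1/2 = 1/2
~u = ~1/2 = 1/2
~u → u = 1/2 → 1/2 = 1/2
u ↔ u = 1/2 ↔ 1/2 = 1/2
(~u → u) ∧ (u ↔ u) = 1/2 ∧ 1/2 = 1/2
(u ∨ ~u) ∨ ((~u → u) ∧ (u ↔ u)) = 1/2 ∨ 1/2 = 1/2
No assignment yields a value below 1/2, so this is the minimum.

1/2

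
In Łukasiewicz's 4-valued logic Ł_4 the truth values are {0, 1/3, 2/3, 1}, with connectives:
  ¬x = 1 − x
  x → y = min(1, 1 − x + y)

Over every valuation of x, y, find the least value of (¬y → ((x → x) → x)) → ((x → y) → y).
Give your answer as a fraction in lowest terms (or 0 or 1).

Take x = 1/3, y = 1/3:
¬y = ¬1/3 = 2/3
x → x = 1/3 → 1/3 = 1
(x → x) → x = 1 → 1/3 = 1/3
¬y → ((x → x) → x) = 2/3 → 1/3 = 2/3
x → y = 1/3 → 1/3 = 1
(x → y) → y = 1 → 1/3 = 1/3
(¬y → ((x → x) → x)) → ((x → y) → y) = 2/3 → 1/3 = 2/3
No assignment yields a value below 2/3, so this is the minimum.

2/3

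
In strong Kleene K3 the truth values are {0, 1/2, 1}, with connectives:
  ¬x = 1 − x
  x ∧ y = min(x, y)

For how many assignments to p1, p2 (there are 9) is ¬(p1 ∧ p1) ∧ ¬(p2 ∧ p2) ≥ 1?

p1 = 0, p2 = 0 ↦ 1  ≥
p1 = 0, p2 = 1/2 ↦ 1/2  <
p1 = 0, p2 = 1 ↦ 0  <
p1 = 1/2, p2 = 0 ↦ 1/2  <
p1 = 1/2, p2 = 1/2 ↦ 1/2  <
p1 = 1/2, p2 = 1 ↦ 0  <
p1 = 1, p2 = 0 ↦ 0  <
p1 = 1, p2 = 1/2 ↦ 0  <
p1 = 1, p2 = 1 ↦ 0  <
So 1 of the 9 assignments meets the threshold.

1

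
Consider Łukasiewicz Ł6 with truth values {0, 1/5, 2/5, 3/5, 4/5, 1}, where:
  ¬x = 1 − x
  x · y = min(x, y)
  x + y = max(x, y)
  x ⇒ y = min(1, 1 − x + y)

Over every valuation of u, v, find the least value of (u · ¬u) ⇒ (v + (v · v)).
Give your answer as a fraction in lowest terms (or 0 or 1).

Take u = 2/5, v = 0:
¬u = ¬2/5 = 3/5
u · ¬u = 2/5 · 3/5 = 2/5
v · v = 0 · 0 = 0
v + (v · v) = 0 + 0 = 0
(u · ¬u) ⇒ (v + (v · v)) = 2/5 ⇒ 0 = 3/5
No assignment yields a value below 3/5, so this is the minimum.

3/5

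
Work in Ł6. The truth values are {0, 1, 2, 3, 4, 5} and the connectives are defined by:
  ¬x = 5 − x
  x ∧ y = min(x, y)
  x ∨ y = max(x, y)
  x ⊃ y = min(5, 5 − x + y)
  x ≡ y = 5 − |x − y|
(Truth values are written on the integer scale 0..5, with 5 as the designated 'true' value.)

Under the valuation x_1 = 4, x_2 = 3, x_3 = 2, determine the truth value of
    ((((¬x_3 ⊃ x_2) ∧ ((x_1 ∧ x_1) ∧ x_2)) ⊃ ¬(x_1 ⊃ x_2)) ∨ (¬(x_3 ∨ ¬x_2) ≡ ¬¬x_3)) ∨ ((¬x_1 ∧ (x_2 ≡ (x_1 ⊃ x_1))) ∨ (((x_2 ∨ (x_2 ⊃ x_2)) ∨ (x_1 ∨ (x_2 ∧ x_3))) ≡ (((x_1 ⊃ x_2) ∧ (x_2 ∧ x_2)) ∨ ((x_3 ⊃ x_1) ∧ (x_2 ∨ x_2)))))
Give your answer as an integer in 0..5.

¬x_3 = ¬2 = 3
¬x_3 ⊃ x_2 = 3 ⊃ 3 = 5
x_1 ∧ x_1 = 4 ∧ 4 = 4
(x_1 ∧ x_1) ∧ x_2 = 4 ∧ 3 = 3
(¬x_3 ⊃ x_2) ∧ ((x_1 ∧ x_1) ∧ x_2) = 5 ∧ 3 = 3
x_1 ⊃ x_2 = 4 ⊃ 3 = 4
¬(x_1 ⊃ x_2) = ¬4 = 1
((¬x_3 ⊃ x_2) ∧ ((x_1 ∧ x_1) ∧ x_2)) ⊃ ¬(x_1 ⊃ x_2) = 3 ⊃ 1 = 3
¬x_2 = ¬3 = 2
x_3 ∨ ¬x_2 = 2 ∨ 2 = 2
¬(x_3 ∨ ¬x_2) = ¬2 = 3
¬x_3 = ¬2 = 3
¬¬x_3 = ¬3 = 2
¬(x_3 ∨ ¬x_2) ≡ ¬¬x_3 = 3 ≡ 2 = 4
(((¬x_3 ⊃ x_2) ∧ ((x_1 ∧ x_1) ∧ x_2)) ⊃ ¬(x_1 ⊃ x_2)) ∨ (¬(x_3 ∨ ¬x_2) ≡ ¬¬x_3) = 3 ∨ 4 = 4
¬x_1 = ¬4 = 1
x_1 ⊃ x_1 = 4 ⊃ 4 = 5
x_2 ≡ (x_1 ⊃ x_1) = 3 ≡ 5 = 3
¬x_1 ∧ (x_2 ≡ (x_1 ⊃ x_1)) = 1 ∧ 3 = 1
x_2 ⊃ x_2 = 3 ⊃ 3 = 5
x_2 ∨ (x_2 ⊃ x_2) = 3 ∨ 5 = 5
x_2 ∧ x_3 = 3 ∧ 2 = 2
x_1 ∨ (x_2 ∧ x_3) = 4 ∨ 2 = 4
(x_2 ∨ (x_2 ⊃ x_2)) ∨ (x_1 ∨ (x_2 ∧ x_3)) = 5 ∨ 4 = 5
x_1 ⊃ x_2 = 4 ⊃ 3 = 4
x_2 ∧ x_2 = 3 ∧ 3 = 3
(x_1 ⊃ x_2) ∧ (x_2 ∧ x_2) = 4 ∧ 3 = 3
x_3 ⊃ x_1 = 2 ⊃ 4 = 5
x_2 ∨ x_2 = 3 ∨ 3 = 3
(x_3 ⊃ x_1) ∧ (x_2 ∨ x_2) = 5 ∧ 3 = 3
((x_1 ⊃ x_2) ∧ (x_2 ∧ x_2)) ∨ ((x_3 ⊃ x_1) ∧ (x_2 ∨ x_2)) = 3 ∨ 3 = 3
((x_2 ∨ (x_2 ⊃ x_2)) ∨ (x_1 ∨ (x_2 ∧ x_3))) ≡ (((x_1 ⊃ x_2) ∧ (x_2 ∧ x_2)) ∨ ((x_3 ⊃ x_1) ∧ (x_2 ∨ x_2))) = 5 ≡ 3 = 3
(¬x_1 ∧ (x_2 ≡ (x_1 ⊃ x_1))) ∨ (((x_2 ∨ (x_2 ⊃ x_2)) ∨ (x_1 ∨ (x_2 ∧ x_3))) ≡ (((x_1 ⊃ x_2) ∧ (x_2 ∧ x_2)) ∨ ((x_3 ⊃ x_1) ∧ (x_2 ∨ x_2)))) = 1 ∨ 3 = 3
((((¬x_3 ⊃ x_2) ∧ ((x_1 ∧ x_1) ∧ x_2)) ⊃ ¬(x_1 ⊃ x_2)) ∨ (¬(x_3 ∨ ¬x_2) ≡ ¬¬x_3)) ∨ ((¬x_1 ∧ (x_2 ≡ (x_1 ⊃ x_1))) ∨ (((x_2 ∨ (x_2 ⊃ x_2)) ∨ (x_1 ∨ (x_2 ∧ x_3))) ≡ (((x_1 ⊃ x_2) ∧ (x_2 ∧ x_2)) ∨ ((x_3 ⊃ x_1) ∧ (x_2 ∨ x_2))))) = 4 ∨ 3 = 4

4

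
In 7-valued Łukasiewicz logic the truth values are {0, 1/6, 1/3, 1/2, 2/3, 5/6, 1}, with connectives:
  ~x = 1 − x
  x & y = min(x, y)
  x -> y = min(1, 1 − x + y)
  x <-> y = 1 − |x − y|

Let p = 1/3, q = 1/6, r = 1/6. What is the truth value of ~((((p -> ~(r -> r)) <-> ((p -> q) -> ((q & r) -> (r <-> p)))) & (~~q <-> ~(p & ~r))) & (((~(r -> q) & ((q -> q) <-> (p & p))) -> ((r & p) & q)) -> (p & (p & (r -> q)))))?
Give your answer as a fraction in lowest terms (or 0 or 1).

2/3

r -> r = 1/6 -> 1/6 = 1
~(r -> r) = ~1 = 0
p -> ~(r -> r) = 1/3 -> 0 = 2/3
p -> q = 1/3 -> 1/6 = 5/6
q & r = 1/6 & 1/6 = 1/6
r <-> p = 1/6 <-> 1/3 = 5/6
(q & r) -> (r <-> p) = 1/6 -> 5/6 = 1
(p -> q) -> ((q & r) -> (r <-> p)) = 5/6 -> 1 = 1
(p -> ~(r -> r)) <-> ((p -> q) -> ((q & r) -> (r <-> p))) = 2/3 <-> 1 = 2/3
~q = ~1/6 = 5/6
~~q = ~5/6 = 1/6
~r = ~1/6 = 5/6
p & ~r = 1/3 & 5/6 = 1/3
~(p & ~r) = ~1/3 = 2/3
~~q <-> ~(p & ~r) = 1/6 <-> 2/3 = 1/2
((p -> ~(r -> r)) <-> ((p -> q) -> ((q & r) -> (r <-> p)))) & (~~q <-> ~(p & ~r)) = 2/3 & 1/2 = 1/2
r -> q = 1/6 -> 1/6 = 1
~(r -> q) = ~1 = 0
q -> q = 1/6 -> 1/6 = 1
p & p = 1/3 & 1/3 = 1/3
(q -> q) <-> (p & p) = 1 <-> 1/3 = 1/3
~(r -> q) & ((q -> q) <-> (p & p)) = 0 & 1/3 = 0
r & p = 1/6 & 1/3 = 1/6
(r & p) & q = 1/6 & 1/6 = 1/6
(~(r -> q) & ((q -> q) <-> (p & p))) -> ((r & p) & q) = 0 -> 1/6 = 1
r -> q = 1/6 -> 1/6 = 1
p & (r -> q) = 1/3 & 1 = 1/3
p & (p & (r -> q)) = 1/3 & 1/3 = 1/3
((~(r -> q) & ((q -> q) <-> (p & p))) -> ((r & p) & q)) -> (p & (p & (r -> q))) = 1 -> 1/3 = 1/3
(((p -> ~(r -> r)) <-> ((p -> q) -> ((q & r) -> (r <-> p)))) & (~~q <-> ~(p & ~r))) & (((~(r -> q) & ((q -> q) <-> (p & p))) -> ((r & p) & q)) -> (p & (p & (r -> q)))) = 1/2 & 1/3 = 1/3
~((((p -> ~(r -> r)) <-> ((p -> q) -> ((q & r) -> (r <-> p)))) & (~~q <-> ~(p & ~r))) & (((~(r -> q) & ((q -> q) <-> (p & p))) -> ((r & p) & q)) -> (p & (p & (r -> q))))) = ~1/3 = 2/3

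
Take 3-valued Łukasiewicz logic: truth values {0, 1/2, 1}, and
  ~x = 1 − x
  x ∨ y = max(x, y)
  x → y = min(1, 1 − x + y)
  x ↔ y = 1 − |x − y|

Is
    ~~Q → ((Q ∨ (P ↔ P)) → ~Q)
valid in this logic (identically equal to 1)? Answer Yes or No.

No

Counterexample: take P = 0, Q = 1.
~Q = ~1 = 0
~~Q = ~0 = 1
P ↔ P = 0 ↔ 0 = 1
Q ∨ (P ↔ P) = 1 ∨ 1 = 1
~Q = ~1 = 0
(Q ∨ (P ↔ P)) → ~Q = 1 → 0 = 0
~~Q → ((Q ∨ (P ↔ P)) → ~Q) = 1 → 0 = 0
This gives 0 ≠ 1.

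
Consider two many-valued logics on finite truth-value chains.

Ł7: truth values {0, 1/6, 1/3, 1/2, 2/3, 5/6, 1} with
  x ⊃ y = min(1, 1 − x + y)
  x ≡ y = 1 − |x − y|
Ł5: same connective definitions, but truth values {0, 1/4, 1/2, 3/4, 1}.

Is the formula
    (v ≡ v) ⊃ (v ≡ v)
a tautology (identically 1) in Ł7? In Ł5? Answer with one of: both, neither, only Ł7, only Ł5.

both

In Ł7: every assignment gives 1 — tautology.
In Ł5: every assignment gives 1 — tautology.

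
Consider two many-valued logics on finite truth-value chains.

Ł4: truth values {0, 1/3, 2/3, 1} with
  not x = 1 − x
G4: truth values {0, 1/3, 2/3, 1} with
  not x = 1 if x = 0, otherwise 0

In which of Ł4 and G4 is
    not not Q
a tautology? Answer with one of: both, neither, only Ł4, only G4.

neither

In Ł4: at Q = 0 the value is 0 — not a tautology.
In G4: at Q = 0 the value is 0 — not a tautology.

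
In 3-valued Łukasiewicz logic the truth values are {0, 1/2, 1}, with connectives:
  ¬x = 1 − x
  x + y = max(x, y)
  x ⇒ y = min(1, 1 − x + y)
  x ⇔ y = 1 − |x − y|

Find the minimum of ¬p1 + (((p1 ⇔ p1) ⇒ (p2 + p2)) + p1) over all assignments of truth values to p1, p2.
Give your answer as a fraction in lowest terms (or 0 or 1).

1/2

Take p1 = 1/2, p2 = 0:
¬p1 = ¬1/2 = 1/2
p1 ⇔ p1 = 1/2 ⇔ 1/2 = 1
p2 + p2 = 0 + 0 = 0
(p1 ⇔ p1) ⇒ (p2 + p2) = 1 ⇒ 0 = 0
((p1 ⇔ p1) ⇒ (p2 + p2)) + p1 = 0 + 1/2 = 1/2
¬p1 + (((p1 ⇔ p1) ⇒ (p2 + p2)) + p1) = 1/2 + 1/2 = 1/2
No assignment yields a value below 1/2, so this is the minimum.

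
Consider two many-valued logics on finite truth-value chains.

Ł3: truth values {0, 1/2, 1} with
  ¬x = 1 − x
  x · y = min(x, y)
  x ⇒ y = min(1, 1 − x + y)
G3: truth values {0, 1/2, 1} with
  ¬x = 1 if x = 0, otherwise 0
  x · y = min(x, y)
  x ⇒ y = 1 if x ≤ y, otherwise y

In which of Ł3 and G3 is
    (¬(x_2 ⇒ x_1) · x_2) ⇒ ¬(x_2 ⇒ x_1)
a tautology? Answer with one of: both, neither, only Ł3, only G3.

In Ł3: every assignment gives 1 — tautology.
In G3: every assignment gives 1 — tautology.

both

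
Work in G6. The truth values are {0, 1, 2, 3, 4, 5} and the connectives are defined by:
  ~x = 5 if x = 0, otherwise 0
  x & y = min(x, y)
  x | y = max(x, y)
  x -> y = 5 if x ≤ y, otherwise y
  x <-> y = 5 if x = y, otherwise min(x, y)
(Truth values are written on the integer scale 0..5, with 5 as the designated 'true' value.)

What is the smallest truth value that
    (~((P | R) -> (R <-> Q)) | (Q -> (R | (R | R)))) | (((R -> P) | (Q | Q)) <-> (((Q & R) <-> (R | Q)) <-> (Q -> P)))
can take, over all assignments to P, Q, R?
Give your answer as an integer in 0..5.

Take P = 0, Q = 2, R = 1:
P | R = 0 | 1 = 1
R <-> Q = 1 <-> 2 = 1
(P | R) -> (R <-> Q) = 1 -> 1 = 5
~((P | R) -> (R <-> Q)) = ~5 = 0
R | R = 1 | 1 = 1
R | (R | R) = 1 | 1 = 1
Q -> (R | (R | R)) = 2 -> 1 = 1
~((P | R) -> (R <-> Q)) | (Q -> (R | (R | R))) = 0 | 1 = 1
R -> P = 1 -> 0 = 0
Q | Q = 2 | 2 = 2
(R -> P) | (Q | Q) = 0 | 2 = 2
Q & R = 2 & 1 = 1
R | Q = 1 | 2 = 2
(Q & R) <-> (R | Q) = 1 <-> 2 = 1
Q -> P = 2 -> 0 = 0
((Q & R) <-> (R | Q)) <-> (Q -> P) = 1 <-> 0 = 0
((R -> P) | (Q | Q)) <-> (((Q & R) <-> (R | Q)) <-> (Q -> P)) = 2 <-> 0 = 0
(~((P | R) -> (R <-> Q)) | (Q -> (R | (R | R)))) | (((R -> P) | (Q | Q)) <-> (((Q & R) <-> (R | Q)) <-> (Q -> P))) = 1 | 0 = 1
No assignment yields a value below 1, so this is the minimum.

1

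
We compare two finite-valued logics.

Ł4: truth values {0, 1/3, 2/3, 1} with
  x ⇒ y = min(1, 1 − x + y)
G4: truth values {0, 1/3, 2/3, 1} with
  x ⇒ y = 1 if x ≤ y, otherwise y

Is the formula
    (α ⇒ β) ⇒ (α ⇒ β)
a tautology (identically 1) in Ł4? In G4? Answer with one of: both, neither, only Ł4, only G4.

In Ł4: every assignment gives 1 — tautology.
In G4: every assignment gives 1 — tautology.

both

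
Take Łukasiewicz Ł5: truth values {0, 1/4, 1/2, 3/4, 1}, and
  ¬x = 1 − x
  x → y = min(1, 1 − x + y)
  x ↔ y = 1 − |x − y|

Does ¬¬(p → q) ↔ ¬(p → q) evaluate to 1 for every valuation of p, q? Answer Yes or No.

No

Counterexample: take p = 0, q = 0.
p → q = 0 → 0 = 1
¬(p → q) = ¬1 = 0
¬¬(p → q) = ¬0 = 1
¬(p → q) = ¬1 = 0
¬¬(p → q) ↔ ¬(p → q) = 1 ↔ 0 = 0
This gives 0 ≠ 1.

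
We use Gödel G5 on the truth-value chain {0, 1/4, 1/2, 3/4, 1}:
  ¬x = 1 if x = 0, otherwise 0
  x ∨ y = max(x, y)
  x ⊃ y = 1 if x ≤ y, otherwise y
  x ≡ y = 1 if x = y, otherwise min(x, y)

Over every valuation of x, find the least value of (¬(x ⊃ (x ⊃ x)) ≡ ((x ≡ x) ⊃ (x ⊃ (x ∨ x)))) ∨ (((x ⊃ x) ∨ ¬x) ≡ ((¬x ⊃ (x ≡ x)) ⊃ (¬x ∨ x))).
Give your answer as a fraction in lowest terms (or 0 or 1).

1/4

Take x = 1/4:
x ⊃ x = 1/4 ⊃ 1/4 = 1
x ⊃ (x ⊃ x) = 1/4 ⊃ 1 = 1
¬(x ⊃ (x ⊃ x)) = ¬1 = 0
x ≡ x = 1/4 ≡ 1/4 = 1
x ∨ x = 1/4 ∨ 1/4 = 1/4
x ⊃ (x ∨ x) = 1/4 ⊃ 1/4 = 1
(x ≡ x) ⊃ (x ⊃ (x ∨ x)) = 1 ⊃ 1 = 1
¬(x ⊃ (x ⊃ x)) ≡ ((x ≡ x) ⊃ (x ⊃ (x ∨ x))) = 0 ≡ 1 = 0
x ⊃ x = 1/4 ⊃ 1/4 = 1
¬x = ¬1/4 = 0
(x ⊃ x) ∨ ¬x = 1 ∨ 0 = 1
¬x = ¬1/4 = 0
x ≡ x = 1/4 ≡ 1/4 = 1
¬x ⊃ (x ≡ x) = 0 ⊃ 1 = 1
¬x = ¬1/4 = 0
¬x ∨ x = 0 ∨ 1/4 = 1/4
(¬x ⊃ (x ≡ x)) ⊃ (¬x ∨ x) = 1 ⊃ 1/4 = 1/4
((x ⊃ x) ∨ ¬x) ≡ ((¬x ⊃ (x ≡ x)) ⊃ (¬x ∨ x)) = 1 ≡ 1/4 = 1/4
(¬(x ⊃ (x ⊃ x)) ≡ ((x ≡ x) ⊃ (x ⊃ (x ∨ x)))) ∨ (((x ⊃ x) ∨ ¬x) ≡ ((¬x ⊃ (x ≡ x)) ⊃ (¬x ∨ x))) = 0 ∨ 1/4 = 1/4
No assignment yields a value below 1/4, so this is the minimum.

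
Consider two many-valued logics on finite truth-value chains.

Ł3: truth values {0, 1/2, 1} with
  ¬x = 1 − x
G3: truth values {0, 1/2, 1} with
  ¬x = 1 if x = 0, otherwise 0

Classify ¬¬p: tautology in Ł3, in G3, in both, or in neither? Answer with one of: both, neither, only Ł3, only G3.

neither

In Ł3: at p = 0 the value is 0 — not a tautology.
In G3: at p = 0 the value is 0 — not a tautology.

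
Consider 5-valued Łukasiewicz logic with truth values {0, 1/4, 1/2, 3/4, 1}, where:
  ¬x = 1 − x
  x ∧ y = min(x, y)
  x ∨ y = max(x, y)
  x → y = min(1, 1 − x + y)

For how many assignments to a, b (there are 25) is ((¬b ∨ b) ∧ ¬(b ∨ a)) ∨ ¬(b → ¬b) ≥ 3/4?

9

value 1: 6 assignments (counts)
value 3/4: 3 assignments (counts)
value 1/2: 10 assignments
value 1/4: 3 assignments
value 0: 3 assignments
So 9 of the 25 assignments meet the threshold.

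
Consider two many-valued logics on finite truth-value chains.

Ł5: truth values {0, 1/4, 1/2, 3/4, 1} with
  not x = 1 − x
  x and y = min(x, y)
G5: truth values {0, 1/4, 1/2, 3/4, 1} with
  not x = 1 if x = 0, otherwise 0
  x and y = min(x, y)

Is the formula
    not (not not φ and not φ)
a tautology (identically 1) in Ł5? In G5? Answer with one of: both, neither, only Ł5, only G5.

only G5

In Ł5: at φ = 1/4 the value is 3/4 — not a tautology.
In G5: every assignment gives 1 — tautology.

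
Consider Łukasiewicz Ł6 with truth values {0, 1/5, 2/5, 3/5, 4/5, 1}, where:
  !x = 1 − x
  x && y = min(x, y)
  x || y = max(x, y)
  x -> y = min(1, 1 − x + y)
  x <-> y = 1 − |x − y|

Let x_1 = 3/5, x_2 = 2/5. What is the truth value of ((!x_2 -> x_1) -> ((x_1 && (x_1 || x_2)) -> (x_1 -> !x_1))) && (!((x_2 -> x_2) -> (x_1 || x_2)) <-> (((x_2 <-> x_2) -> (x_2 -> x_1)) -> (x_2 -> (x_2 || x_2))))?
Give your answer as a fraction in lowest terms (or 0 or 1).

2/5

!x_2 = !2/5 = 3/5
!x_2 -> x_1 = 3/5 -> 3/5 = 1
x_1 || x_2 = 3/5 || 2/5 = 3/5
x_1 && (x_1 || x_2) = 3/5 && 3/5 = 3/5
!x_1 = !3/5 = 2/5
x_1 -> !x_1 = 3/5 -> 2/5 = 4/5
(x_1 && (x_1 || x_2)) -> (x_1 -> !x_1) = 3/5 -> 4/5 = 1
(!x_2 -> x_1) -> ((x_1 && (x_1 || x_2)) -> (x_1 -> !x_1)) = 1 -> 1 = 1
x_2 -> x_2 = 2/5 -> 2/5 = 1
x_1 || x_2 = 3/5 || 2/5 = 3/5
(x_2 -> x_2) -> (x_1 || x_2) = 1 -> 3/5 = 3/5
!((x_2 -> x_2) -> (x_1 || x_2)) = !3/5 = 2/5
x_2 <-> x_2 = 2/5 <-> 2/5 = 1
x_2 -> x_1 = 2/5 -> 3/5 = 1
(x_2 <-> x_2) -> (x_2 -> x_1) = 1 -> 1 = 1
x_2 || x_2 = 2/5 || 2/5 = 2/5
x_2 -> (x_2 || x_2) = 2/5 -> 2/5 = 1
((x_2 <-> x_2) -> (x_2 -> x_1)) -> (x_2 -> (x_2 || x_2)) = 1 -> 1 = 1
!((x_2 -> x_2) -> (x_1 || x_2)) <-> (((x_2 <-> x_2) -> (x_2 -> x_1)) -> (x_2 -> (x_2 || x_2))) = 2/5 <-> 1 = 2/5
((!x_2 -> x_1) -> ((x_1 && (x_1 || x_2)) -> (x_1 -> !x_1))) && (!((x_2 -> x_2) -> (x_1 || x_2)) <-> (((x_2 <-> x_2) -> (x_2 -> x_1)) -> (x_2 -> (x_2 || x_2)))) = 1 && 2/5 = 2/5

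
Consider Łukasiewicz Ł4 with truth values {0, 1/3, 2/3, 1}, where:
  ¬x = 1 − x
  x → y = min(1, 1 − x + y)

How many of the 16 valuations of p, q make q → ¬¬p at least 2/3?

13

p = 0, q = 0 ↦ 1  ≥
p = 0, q = 1/3 ↦ 2/3  ≥
p = 0, q = 2/3 ↦ 1/3  <
p = 0, q = 1 ↦ 0  <
p = 1/3, q = 0 ↦ 1  ≥
p = 1/3, q = 1/3 ↦ 1  ≥
p = 1/3, q = 2/3 ↦ 2/3  ≥
p = 1/3, q = 1 ↦ 1/3  <
p = 2/3, q = 0 ↦ 1  ≥
p = 2/3, q = 1/3 ↦ 1  ≥
p = 2/3, q = 2/3 ↦ 1  ≥
p = 2/3, q = 1 ↦ 2/3  ≥
p = 1, q = 0 ↦ 1  ≥
p = 1, q = 1/3 ↦ 1  ≥
p = 1, q = 2/3 ↦ 1  ≥
p = 1, q = 1 ↦ 1  ≥
So 13 of the 16 assignments meet the threshold.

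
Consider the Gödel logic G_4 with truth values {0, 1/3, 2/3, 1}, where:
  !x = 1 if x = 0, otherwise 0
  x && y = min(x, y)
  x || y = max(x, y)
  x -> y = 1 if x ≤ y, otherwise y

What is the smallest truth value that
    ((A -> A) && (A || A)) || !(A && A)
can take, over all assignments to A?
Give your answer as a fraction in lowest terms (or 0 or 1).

1/3

Take A = 1/3:
A -> A = 1/3 -> 1/3 = 1
A || A = 1/3 || 1/3 = 1/3
(A -> A) && (A || A) = 1 && 1/3 = 1/3
A && A = 1/3 && 1/3 = 1/3
!(A && A) = !1/3 = 0
((A -> A) && (A || A)) || !(A && A) = 1/3 || 0 = 1/3
No assignment yields a value below 1/3, so this is the minimum.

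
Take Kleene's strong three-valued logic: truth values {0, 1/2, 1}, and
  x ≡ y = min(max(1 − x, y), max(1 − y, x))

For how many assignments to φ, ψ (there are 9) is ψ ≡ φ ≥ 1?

2

φ = 0, ψ = 0 ↦ 1  ≥
φ = 0, ψ = 1/2 ↦ 1/2  <
φ = 0, ψ = 1 ↦ 0  <
φ = 1/2, ψ = 0 ↦ 1/2  <
φ = 1/2, ψ = 1/2 ↦ 1/2  <
φ = 1/2, ψ = 1 ↦ 1/2  <
φ = 1, ψ = 0 ↦ 0  <
φ = 1, ψ = 1/2 ↦ 1/2  <
φ = 1, ψ = 1 ↦ 1  ≥
So 2 of the 9 assignments meet the threshold.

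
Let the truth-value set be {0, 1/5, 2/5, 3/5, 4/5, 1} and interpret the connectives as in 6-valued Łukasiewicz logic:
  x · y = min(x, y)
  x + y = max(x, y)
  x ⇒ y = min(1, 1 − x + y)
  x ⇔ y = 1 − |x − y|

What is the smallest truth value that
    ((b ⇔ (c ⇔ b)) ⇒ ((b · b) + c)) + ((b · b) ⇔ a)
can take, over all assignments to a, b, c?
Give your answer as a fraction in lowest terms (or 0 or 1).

3/5

Take a = 0, b = 2/5, c = 0:
c ⇔ b = 0 ⇔ 2/5 = 3/5
b ⇔ (c ⇔ b) = 2/5 ⇔ 3/5 = 4/5
b · b = 2/5 · 2/5 = 2/5
(b · b) + c = 2/5 + 0 = 2/5
(b ⇔ (c ⇔ b)) ⇒ ((b · b) + c) = 4/5 ⇒ 2/5 = 3/5
b · b = 2/5 · 2/5 = 2/5
(b · b) ⇔ a = 2/5 ⇔ 0 = 3/5
((b ⇔ (c ⇔ b)) ⇒ ((b · b) + c)) + ((b · b) ⇔ a) = 3/5 + 3/5 = 3/5
No assignment yields a value below 3/5, so this is the minimum.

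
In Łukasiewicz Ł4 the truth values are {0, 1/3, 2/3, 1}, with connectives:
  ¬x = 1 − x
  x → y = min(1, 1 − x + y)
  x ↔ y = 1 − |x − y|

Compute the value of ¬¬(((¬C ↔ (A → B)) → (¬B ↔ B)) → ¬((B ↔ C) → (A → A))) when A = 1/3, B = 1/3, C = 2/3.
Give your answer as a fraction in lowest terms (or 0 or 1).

¬C = ¬2/3 = 1/3
A → B = 1/3 → 1/3 = 1
¬C ↔ (A → B) = 1/3 ↔ 1 = 1/3
¬B = ¬1/3 = 2/3
¬B ↔ B = 2/3 ↔ 1/3 = 2/3
(¬C ↔ (A → B)) → (¬B ↔ B) = 1/3 → 2/3 = 1
B ↔ C = 1/3 ↔ 2/3 = 2/3
A → A = 1/3 → 1/3 = 1
(B ↔ C) → (A → A) = 2/3 → 1 = 1
¬((B ↔ C) → (A → A)) = ¬1 = 0
((¬C ↔ (A → B)) → (¬B ↔ B)) → ¬((B ↔ C) → (A → A)) = 1 → 0 = 0
¬(((¬C ↔ (A → B)) → (¬B ↔ B)) → ¬((B ↔ C) → (A → A))) = ¬0 = 1
¬¬(((¬C ↔ (A → B)) → (¬B ↔ B)) → ¬((B ↔ C) → (A → A))) = ¬1 = 0

0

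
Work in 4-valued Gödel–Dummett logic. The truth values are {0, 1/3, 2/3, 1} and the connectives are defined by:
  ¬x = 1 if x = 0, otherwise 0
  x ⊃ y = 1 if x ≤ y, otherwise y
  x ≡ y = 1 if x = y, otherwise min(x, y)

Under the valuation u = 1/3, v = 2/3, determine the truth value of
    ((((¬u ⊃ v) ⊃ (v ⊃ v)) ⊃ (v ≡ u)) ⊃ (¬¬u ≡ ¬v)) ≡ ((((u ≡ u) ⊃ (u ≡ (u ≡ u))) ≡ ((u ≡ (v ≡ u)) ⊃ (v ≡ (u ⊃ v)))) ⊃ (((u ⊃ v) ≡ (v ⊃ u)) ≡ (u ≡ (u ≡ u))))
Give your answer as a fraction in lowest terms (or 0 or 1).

¬u = ¬1/3 = 0
¬u ⊃ v = 0 ⊃ 2/3 = 1
v ⊃ v = 2/3 ⊃ 2/3 = 1
(¬u ⊃ v) ⊃ (v ⊃ v) = 1 ⊃ 1 = 1
v ≡ u = 2/3 ≡ 1/3 = 1/3
((¬u ⊃ v) ⊃ (v ⊃ v)) ⊃ (v ≡ u) = 1 ⊃ 1/3 = 1/3
¬u = ¬1/3 = 0
¬¬u = ¬0 = 1
¬v = ¬2/3 = 0
¬¬u ≡ ¬v = 1 ≡ 0 = 0
(((¬u ⊃ v) ⊃ (v ⊃ v)) ⊃ (v ≡ u)) ⊃ (¬¬u ≡ ¬v) = 1/3 ⊃ 0 = 0
u ≡ u = 1/3 ≡ 1/3 = 1
u ≡ u = 1/3 ≡ 1/3 = 1
u ≡ (u ≡ u) = 1/3 ≡ 1 = 1/3
(u ≡ u) ⊃ (u ≡ (u ≡ u)) = 1 ⊃ 1/3 = 1/3
v ≡ u = 2/3 ≡ 1/3 = 1/3
u ≡ (v ≡ u) = 1/3 ≡ 1/3 = 1
u ⊃ v = 1/3 ⊃ 2/3 = 1
v ≡ (u ⊃ v) = 2/3 ≡ 1 = 2/3
(u ≡ (v ≡ u)) ⊃ (v ≡ (u ⊃ v)) = 1 ⊃ 2/3 = 2/3
((u ≡ u) ⊃ (u ≡ (u ≡ u))) ≡ ((u ≡ (v ≡ u)) ⊃ (v ≡ (u ⊃ v))) = 1/3 ≡ 2/3 = 1/3
u ⊃ v = 1/3 ⊃ 2/3 = 1
v ⊃ u = 2/3 ⊃ 1/3 = 1/3
(u ⊃ v) ≡ (v ⊃ u) = 1 ≡ 1/3 = 1/3
u ≡ u = 1/3 ≡ 1/3 = 1
u ≡ (u ≡ u) = 1/3 ≡ 1 = 1/3
((u ⊃ v) ≡ (v ⊃ u)) ≡ (u ≡ (u ≡ u)) = 1/3 ≡ 1/3 = 1
(((u ≡ u) ⊃ (u ≡ (u ≡ u))) ≡ ((u ≡ (v ≡ u)) ⊃ (v ≡ (u ⊃ v)))) ⊃ (((u ⊃ v) ≡ (v ⊃ u)) ≡ (u ≡ (u ≡ u))) = 1/3 ⊃ 1 = 1
((((¬u ⊃ v) ⊃ (v ⊃ v)) ⊃ (v ≡ u)) ⊃ (¬¬u ≡ ¬v)) ≡ ((((u ≡ u) ⊃ (u ≡ (u ≡ u))) ≡ ((u ≡ (v ≡ u)) ⊃ (v ≡ (u ⊃ v)))) ⊃ (((u ⊃ v) ≡ (v ⊃ u)) ≡ (u ≡ (u ≡ u)))) = 0 ≡ 1 = 0

0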